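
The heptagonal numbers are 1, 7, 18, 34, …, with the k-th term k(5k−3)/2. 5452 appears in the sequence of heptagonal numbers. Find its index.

47

Set n(5n−3)/2 = 5452, giving 5n² − 3n − 10904 = 0.
The discriminant is 9 + 40·5452 = 218089, and √218089 = 467.
So n = (3 + 467) / 10 = 470/10 = 47.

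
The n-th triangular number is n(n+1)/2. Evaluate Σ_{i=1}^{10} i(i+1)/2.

Σ i(i+1)/2 = (Σi² + Σi) / 2 over i = 1..10.
Σi = 55 and Σi² = 385.
(1·385 + 1·55) / 2 = 440/2 = 220.

220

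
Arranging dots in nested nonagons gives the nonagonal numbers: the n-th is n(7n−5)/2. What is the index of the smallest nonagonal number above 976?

18

Solve n(7n−5)/2 > 976 for integer n.
The largest n with value ≤ 976 is 17 (since 969 ≤ 976 < 1089), so the first above is n = 18, value 1089.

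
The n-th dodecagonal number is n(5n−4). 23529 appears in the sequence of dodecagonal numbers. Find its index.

Set n(5n−4) = 23529, giving 5n² − 4n − 23529 = 0.
So n = (4 + 686) / 10 = 690/10 = 69.

69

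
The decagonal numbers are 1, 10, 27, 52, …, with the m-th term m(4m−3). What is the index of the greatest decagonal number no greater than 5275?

36

Solve n(4n−3) ≤ 5275 for integer n.
n = 36 gives 5076 ≤ 5275, while n = 37 gives 5365 > 5275; so the answer is index 36.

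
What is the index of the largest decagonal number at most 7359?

Solve n(4n−3) ≤ 7359 for integer n.
n = 43 gives 7267 ≤ 7359, while n = 44 gives 7612 > 7359; so the answer is index 43.

43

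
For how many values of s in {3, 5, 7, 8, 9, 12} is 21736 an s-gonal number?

1

s = 3: P(3, 208) = 21736. ✓
s = 5: P(5, 120) = 21540 and P(5, 121) = 21901; 21736 is not s-gonal.
s = 7: P(7, 93) = 21483 and P(7, 94) = 21949; 21736 is not s-gonal.
s = 8: P(8, 85) = 21505 and P(8, 86) = 22016; 21736 is not s-gonal.
s = 9: P(9, 79) = 21646 and P(9, 80) = 22200; 21736 is not s-gonal.
s = 12: P(12, 66) = 21516 and P(12, 67) = 22177; 21736 is not s-gonal.
Hits: s ∈ {3} → 1.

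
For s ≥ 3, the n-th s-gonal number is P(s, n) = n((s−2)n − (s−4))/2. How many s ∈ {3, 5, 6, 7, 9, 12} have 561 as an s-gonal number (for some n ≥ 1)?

3

s = 3: P(3, 33) = 561. ✓
s = 5: P(5, 19) = 532 and P(5, 20) = 590; 561 is not s-gonal.
s = 6: P(6, 17) = 561. ✓
s = 7: P(7, 15) = 540 and P(7, 16) = 616; 561 is not s-gonal.
s = 9: P(9, 13) = 559 and P(9, 14) = 651; 561 is not s-gonal.
s = 12: P(12, 11) = 561. ✓
Hits: s ∈ {3, 6, 12} → 3.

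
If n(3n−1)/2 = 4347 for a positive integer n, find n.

Set n(3n−1)/2 = 4347, giving 3n² − n − 8694 = 0.
The discriminant is 1 + 24·4347 = 104329, and √104329 = 323.
So n = (1 + 323) / 6 = 324/6 = 54.

54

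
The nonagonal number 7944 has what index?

Set n(7n−5)/2 = 7944, giving 7n² − 5n − 15888 = 0.
The discriminant is 25 + 56·7944 = 444889, and √444889 = 667.
So n = (5 + 667) / 14 = 672/14 = 48.

48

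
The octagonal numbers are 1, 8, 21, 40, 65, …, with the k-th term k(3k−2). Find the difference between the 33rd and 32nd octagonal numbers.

193

Consecutive octagonal numbers differ by 6n − 5: here 6·33 − 5 = 193.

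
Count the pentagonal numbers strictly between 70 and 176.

3

The n-th pentagonal number is n(3n−1)/2.
Smallest index with value > 70: n = 8 (giving 92).
Largest index with value < 176: n = 10 (giving 145).
Indices 8 through 10: 3 terms.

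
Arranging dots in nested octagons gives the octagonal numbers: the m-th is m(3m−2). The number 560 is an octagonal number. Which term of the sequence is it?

Set n(3n−2) = 560, giving 3n² − 2n − 560 = 0.
The discriminant is 4 + 12·560 = 6724, and √6724 = 82.
So n = (2 + 82) / 6 = 84/6 = 14.

14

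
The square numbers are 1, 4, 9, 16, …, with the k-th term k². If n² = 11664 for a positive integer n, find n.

108

We need n² = 11664, so n = √11664 = 108.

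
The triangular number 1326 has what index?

Set n(n+1)/2 = 1326, giving n² + n − 2652 = 0.
So n = (-1 + 103) / 2 = 102/2 = 51.

51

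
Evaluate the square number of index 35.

The 35th square number is n² with n = 35.
35² = 1225.

1225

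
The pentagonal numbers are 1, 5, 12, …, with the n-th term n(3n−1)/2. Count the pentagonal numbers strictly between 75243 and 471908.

The n-th pentagonal number is n(3n−1)/2.
Smallest index with value > 75243: n = 225 (giving 75825).
Largest index with value < 471908: n = 561 (giving 471801).
Indices 225 through 561: 337 terms.

337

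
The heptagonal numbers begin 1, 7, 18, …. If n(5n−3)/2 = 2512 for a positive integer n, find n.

Set n(5n−3)/2 = 2512, giving 5n² − 3n − 5024 = 0.
The discriminant is 9 + 40·2512 = 100489, and √100489 = 317.
So n = (3 + 317) / 10 = 320/10 = 32.

32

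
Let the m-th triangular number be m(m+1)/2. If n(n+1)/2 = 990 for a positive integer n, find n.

Set n(n+1)/2 = 990, giving n² + n − 1980 = 0.
So n = (-1 + 89) / 2 = 88/2 = 44.

44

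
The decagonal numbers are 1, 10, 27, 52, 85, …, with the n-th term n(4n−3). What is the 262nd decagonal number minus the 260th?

262·(4·262 − 3) = 273790 and 260·(4·260 − 3) = 269620.
Difference: 273790 − 269620 = 4170.

4170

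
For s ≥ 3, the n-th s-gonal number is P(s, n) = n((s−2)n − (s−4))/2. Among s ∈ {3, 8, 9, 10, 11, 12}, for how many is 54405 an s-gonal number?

s = 3: P(3, 329) = 54285 and P(3, 330) = 54615; 54405 is not s-gonal.
s = 8: P(8, 135) = 54405. ✓
s = 9: P(9, 125) = 54375 and P(9, 126) = 55251; 54405 is not s-gonal.
s = 10: P(10, 117) = 54405. ✓
s = 11: P(11, 110) = 54065 and P(11, 111) = 55056; 54405 is not s-gonal.
s = 12: P(12, 104) = 53664 and P(12, 105) = 54705; 54405 is not s-gonal.
Hits: s ∈ {8, 10} → 2.

2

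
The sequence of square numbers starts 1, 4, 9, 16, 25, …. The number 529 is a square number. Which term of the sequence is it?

23

We need n² = 529, so n = √529 = 23.
Check: 23² = 529. ✓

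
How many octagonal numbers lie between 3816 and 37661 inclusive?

77

The n-th octagonal number is n(3n−2).
Smallest index with value ≥ 3816: n = 36 (giving 3816).
Largest index with value ≤ 37661: n = 112 (giving 37408).
Indices 36 through 112: 77 terms.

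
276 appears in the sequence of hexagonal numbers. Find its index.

12

Set n(2n−1) = 276, giving 2n² − n − 276 = 0.
The discriminant is 1 + 8·276 = 2209, and √2209 = 47.
So n = (1 + 47) / 4 = 48/4 = 12.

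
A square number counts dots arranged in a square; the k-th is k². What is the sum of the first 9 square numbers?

285

Σ_{i=1}^{9} i² = 9·10·19/6 = 285.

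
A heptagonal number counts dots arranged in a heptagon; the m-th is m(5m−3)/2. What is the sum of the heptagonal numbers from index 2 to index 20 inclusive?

6859

Σ i(5i−3)/2 = (5Σi² − 3Σi) / 2 over i = 2..20.
Σi = 210 − 1 = 209 and Σi² = 2870 − 1 = 2869.
(5·2869 − 3·209) / 2 = 13718/2 = 6859.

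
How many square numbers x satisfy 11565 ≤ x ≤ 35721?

The n-th square number is n².
Smallest index with value ≥ 11565: n = 108 (giving 11664).
Largest index with value ≤ 35721: n = 189 (giving 35721).
Indices 108 through 189: 82 terms.

82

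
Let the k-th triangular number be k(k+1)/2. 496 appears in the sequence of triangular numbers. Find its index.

Set n(n+1)/2 = 496, giving n² + n − 992 = 0.
The discriminant is 1 + 8·496 = 3969, and √3969 = 63.
So n = (-1 + 63) / 2 = 62/2 = 31.

31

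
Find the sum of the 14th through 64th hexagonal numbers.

Σ i(2i−1) = 2Σi² − Σi over i = 14..64.
Σi = 2080 − 91 = 1989 and Σi² = 89440 − 819 = 88621.
2·88621 − 1·1989 = 175253.

175253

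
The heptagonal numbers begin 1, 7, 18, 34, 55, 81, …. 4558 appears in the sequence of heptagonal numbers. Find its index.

43

Set n(5n−3)/2 = 4558, giving 5n² − 3n − 9116 = 0.
So n = (3 + 427) / 10 = 430/10 = 43.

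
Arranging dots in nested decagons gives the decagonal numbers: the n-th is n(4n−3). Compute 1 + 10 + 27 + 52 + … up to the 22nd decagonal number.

Σ i(4i−3) = 4Σi² − 3Σi over i = 1..22.
Σi = 253 and Σi² = 3795.
4·3795 − 3·253 = 14421.

14421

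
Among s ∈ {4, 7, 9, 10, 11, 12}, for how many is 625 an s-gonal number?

s = 4: P(4, 25) = 625. ✓
s = 7: P(7, 16) = 616 and P(7, 17) = 697; 625 is not s-gonal.
s = 9: P(9, 13) = 559 and P(9, 14) = 651; 625 is not s-gonal.
s = 10: P(10, 12) = 540 and P(10, 13) = 637; 625 is not s-gonal.
s = 11: P(11, 12) = 606 and P(11, 13) = 715; 625 is not s-gonal.
s = 12: P(12, 11) = 561 and P(12, 12) = 672; 625 is not s-gonal.
Hits: s ∈ {4} → 1.

1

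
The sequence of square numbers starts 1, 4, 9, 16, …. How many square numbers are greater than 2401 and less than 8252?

41

The n-th square number is n².
Smallest index with value > 2401: n = 50 (giving 2500).
Largest index with value < 8252: n = 90 (giving 8100).
Indices 50 through 90: 41 terms.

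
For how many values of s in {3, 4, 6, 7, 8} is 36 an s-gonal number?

2

s = 3: P(3, 8) = 36. ✓
s = 4: P(4, 6) = 36. ✓
s = 6: P(6, 4) = 28 and P(6, 5) = 45; 36 is not s-gonal.
s = 7: P(7, 4) = 34 and P(7, 5) = 55; 36 is not s-gonal.
s = 8: P(8, 3) = 21 and P(8, 4) = 40; 36 is not s-gonal.
Hits: s ∈ {3, 4} → 2.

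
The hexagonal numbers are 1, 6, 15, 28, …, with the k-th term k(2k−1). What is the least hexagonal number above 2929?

Solve n(2n−1) > 2929 for integer n.
The largest n with value ≤ 2929 is 38 (since 2850 ≤ 2929 < 3003), so the first above is n = 39, value 3003.

3003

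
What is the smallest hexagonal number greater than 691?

Solve n(2n−1) > 691 for integer n.
The largest n with value ≤ 691 is 18 (since 630 ≤ 691 < 703), so the first above is n = 19, value 703.

703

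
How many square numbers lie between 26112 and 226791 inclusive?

The n-th square number is n².
Smallest index with value ≥ 26112: n = 162 (giving 26244).
Largest index with value ≤ 226791: n = 476 (giving 226576).
Indices 162 through 476: 315 terms.

315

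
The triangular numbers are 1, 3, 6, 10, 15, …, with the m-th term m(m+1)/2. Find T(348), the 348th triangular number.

60726

The 348th triangular number is n(n+1)/2 with n = 348.
348·349/2 = 121452/2 = 60726.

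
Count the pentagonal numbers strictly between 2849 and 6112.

20

The n-th pentagonal number is n(3n−1)/2.
Smallest index with value > 2849: n = 44 (giving 2882).
Largest index with value < 6112: n = 63 (giving 5922).
Indices 44 through 63: 20 terms.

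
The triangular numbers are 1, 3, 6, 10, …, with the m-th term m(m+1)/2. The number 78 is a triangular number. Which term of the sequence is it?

Set n(n+1)/2 = 78, giving n² + n − 156 = 0.
The discriminant is 1 + 8·78 = 625, and √625 = 25.
So n = (-1 + 25) / 2 = 24/2 = 12.

12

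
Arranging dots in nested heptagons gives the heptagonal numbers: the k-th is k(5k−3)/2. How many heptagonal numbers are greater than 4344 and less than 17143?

42

The n-th heptagonal number is n(5n−3)/2.
Smallest index with value > 4344: n = 42 (giving 4347).
Largest index with value < 17143: n = 83 (giving 17098).
Indices 42 through 83: 42 terms.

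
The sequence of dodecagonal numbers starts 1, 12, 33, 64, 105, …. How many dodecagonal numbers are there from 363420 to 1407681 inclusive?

The n-th dodecagonal number is n(5n−4).
Smallest index with value ≥ 363420: n = 270 (giving 363420).
Largest index with value ≤ 1407681: n = 531 (giving 1407681).
Indices 270 through 531: 262 terms.

262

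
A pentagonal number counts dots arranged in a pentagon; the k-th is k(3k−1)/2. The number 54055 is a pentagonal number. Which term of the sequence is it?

190

Set n(3n−1)/2 = 54055, giving 3n² − n − 108110 = 0.
The discriminant is 1 + 24·54055 = 1297321, and √1297321 = 1139.
So n = (1 + 1139) / 6 = 1140/6 = 190.
Check: 190·(3·190 − 1)/2 = 54055. ✓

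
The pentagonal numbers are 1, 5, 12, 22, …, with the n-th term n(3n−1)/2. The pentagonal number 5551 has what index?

Set n(3n−1)/2 = 5551, giving 3n² − n − 11102 = 0.
So n = (1 + 365) / 6 = 366/6 = 61.
Check: 61·(3·61 − 1)/2 = 5551. ✓

61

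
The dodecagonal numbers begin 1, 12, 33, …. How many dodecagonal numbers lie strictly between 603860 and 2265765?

326

The n-th dodecagonal number is n(5n−4).
Smallest index with value > 603860: n = 348 (giving 604128).
Largest index with value < 2265765: n = 673 (giving 2261953).
Indices 348 through 673: 326 terms.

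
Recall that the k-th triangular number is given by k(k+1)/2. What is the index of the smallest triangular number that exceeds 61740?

Solve n(n+1)/2 > 61740 for integer n.
The largest n with value ≤ 61740 is 350 (since 61425 ≤ 61740 < 61776), so the first above is n = 351, value 61776.

351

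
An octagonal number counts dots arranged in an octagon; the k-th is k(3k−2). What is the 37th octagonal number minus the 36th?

Consecutive octagonal numbers differ by 6n − 5: here 6·37 − 5 = 217.

217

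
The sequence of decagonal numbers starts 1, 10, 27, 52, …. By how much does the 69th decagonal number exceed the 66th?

1611

69·(4·69 − 3) = 18837 and 66·(4·66 − 3) = 17226.
Difference: 18837 − 17226 = 1611.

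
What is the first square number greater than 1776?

Solve n² > 1776 for integer n.
The largest n with value ≤ 1776 is 42 (since 1764 ≤ 1776 < 1849), so the first above is n = 43, value 1849.

1849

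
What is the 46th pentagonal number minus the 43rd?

46·(3·46 − 1)/2 = 3151 and 43·(3·43 − 1)/2 = 2752.
Difference: 3151 − 2752 = 399.

399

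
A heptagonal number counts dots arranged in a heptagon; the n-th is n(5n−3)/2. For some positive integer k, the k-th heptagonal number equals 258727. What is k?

322

Set n(5n−3)/2 = 258727, giving 5n² − 3n − 517454 = 0.
The discriminant is 9 + 40·258727 = 10349089, and √10349089 = 3217.
So n = (3 + 3217) / 10 = 3220/10 = 322.
Check: 322·(5·322 − 3)/2 = 258727. ✓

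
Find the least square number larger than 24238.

Solve n² > 24238 for integer n.
The largest n with value ≤ 24238 is 155 (since 24025 ≤ 24238 < 24336), so the first above is n = 156, value 24336.

24336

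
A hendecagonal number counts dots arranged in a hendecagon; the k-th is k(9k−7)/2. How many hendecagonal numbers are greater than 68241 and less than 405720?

The n-th hendecagonal number is n(9n−7)/2.
Smallest index with value > 68241: n = 124 (giving 68758).
Largest index with value < 405720: n = 300 (giving 403950).
Indices 124 through 300: 177 terms.

177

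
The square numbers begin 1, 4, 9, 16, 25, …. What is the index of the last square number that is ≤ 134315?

Solve n² ≤ 134315 for integer n.
n = 366 gives 133956 ≤ 134315, while n = 367 gives 134689 > 134315; so the answer is index 366.

366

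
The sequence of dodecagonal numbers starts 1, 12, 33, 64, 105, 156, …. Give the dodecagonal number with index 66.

The 66th dodecagonal number is n(5n−4) with n = 66.
66·(5·66 − 4) = 66·326 = 21516.

21516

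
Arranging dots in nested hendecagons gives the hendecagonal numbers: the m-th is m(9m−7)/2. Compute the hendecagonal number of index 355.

The 355th hendecagonal number is n(9n−7)/2 with n = 355.
355·(9·355 − 7)/2 = 355·3188/2 = 355·1594 = 565870.

565870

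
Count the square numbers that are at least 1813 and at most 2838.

The n-th square number is n².
Smallest index with value ≥ 1813: n = 43 (giving 1849).
Largest index with value ≤ 2838: n = 53 (giving 2809).
Indices 43 through 53: 11 terms.

11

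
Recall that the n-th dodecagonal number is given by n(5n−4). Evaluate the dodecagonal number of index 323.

The 323rd dodecagonal number is n(5n−4) with n = 323.
323·(5·323 − 4) = 323·1611 = 520353.

520353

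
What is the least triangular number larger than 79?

91

Solve n(n+1)/2 > 79 for integer n.
The largest n with value ≤ 79 is 12 (since 78 ≤ 79 < 91), so the first above is n = 13, value 91.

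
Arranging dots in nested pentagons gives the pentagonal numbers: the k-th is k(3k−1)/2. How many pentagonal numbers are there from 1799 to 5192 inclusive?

25

The n-th pentagonal number is n(3n−1)/2.
Smallest index with value ≥ 1799: n = 35 (giving 1820).
Largest index with value ≤ 5192: n = 59 (giving 5192).
Indices 35 through 59: 25 terms.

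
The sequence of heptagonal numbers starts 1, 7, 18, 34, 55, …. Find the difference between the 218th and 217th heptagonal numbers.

1086

Consecutive heptagonal numbers differ by 5n − 4: here 5·218 − 4 = 1086.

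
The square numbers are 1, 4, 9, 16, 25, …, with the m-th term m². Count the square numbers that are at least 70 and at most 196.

6

The n-th square number is n².
Smallest index with value ≥ 70: n = 9 (giving 81).
Largest index with value ≤ 196: n = 14 (giving 196).
Indices 9 through 14: 6 terms.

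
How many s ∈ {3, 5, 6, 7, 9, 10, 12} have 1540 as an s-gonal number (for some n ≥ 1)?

3

s = 3: P(3, 55) = 1540. ✓
s = 5: P(5, 32) = 1520 and P(5, 33) = 1617; 1540 is not s-gonal.
s = 6: P(6, 28) = 1540. ✓
s = 7: P(7, 25) = 1525 and P(7, 26) = 1651; 1540 is not s-gonal.
s = 9: P(9, 21) = 1491 and P(9, 22) = 1639; 1540 is not s-gonal.
s = 10: P(10, 20) = 1540. ✓
s = 12: P(12, 17) = 1377 and P(12, 18) = 1548; 1540 is not s-gonal.
Hits: s ∈ {3, 6, 10} → 3.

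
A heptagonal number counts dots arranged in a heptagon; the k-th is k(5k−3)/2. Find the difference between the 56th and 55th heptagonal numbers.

Consecutive heptagonal numbers differ by 5n − 4: here 5·56 − 4 = 276.

276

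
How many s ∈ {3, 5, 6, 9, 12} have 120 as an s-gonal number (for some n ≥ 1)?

s = 3: P(3, 15) = 120. ✓
s = 5: P(5, 9) = 117 and P(5, 10) = 145; 120 is not s-gonal.
s = 6: P(6, 8) = 120. ✓
s = 9: P(9, 6) = 111 and P(9, 7) = 154; 120 is not s-gonal.
s = 12: P(12, 5) = 105 and P(12, 6) = 156; 120 is not s-gonal.
Hits: s ∈ {3, 6} → 2.

2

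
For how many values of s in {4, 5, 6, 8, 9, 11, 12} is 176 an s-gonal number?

2

s = 4: P(4, 13) = 169 and P(4, 14) = 196; 176 is not s-gonal.
s = 5: P(5, 11) = 176. ✓
s = 6: P(6, 9) = 153 and P(6, 10) = 190; 176 is not s-gonal.
s = 8: P(8, 8) = 176. ✓
s = 9: P(9, 7) = 154 and P(9, 8) = 204; 176 is not s-gonal.
s = 11: P(11, 6) = 141 and P(11, 7) = 196; 176 is not s-gonal.
s = 12: P(12, 6) = 156 and P(12, 7) = 217; 176 is not s-gonal.
Hits: s ∈ {5, 8} → 2.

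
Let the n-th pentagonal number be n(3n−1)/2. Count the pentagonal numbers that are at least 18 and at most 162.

The n-th pentagonal number is n(3n−1)/2.
Smallest index with value ≥ 18: n = 4 (giving 22).
Largest index with value ≤ 162: n = 10 (giving 145).
Indices 4 through 10: 7 terms.

7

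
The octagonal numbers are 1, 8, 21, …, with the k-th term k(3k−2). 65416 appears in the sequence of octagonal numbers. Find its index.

Set n(3n−2) = 65416, giving 3n² − 2n − 65416 = 0.
The discriminant is 4 + 12·65416 = 784996, and √784996 = 886.
So n = (2 + 886) / 6 = 888/6 = 148.

148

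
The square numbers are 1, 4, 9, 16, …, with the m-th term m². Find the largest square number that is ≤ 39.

Solve n² ≤ 39 for integer n.
n = 6 gives 36 ≤ 39, while n = 7 gives 49 > 39; so the answer is 36.

36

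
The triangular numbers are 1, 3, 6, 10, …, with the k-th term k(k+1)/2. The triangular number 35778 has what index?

267

Set n(n+1)/2 = 35778, giving n² + n − 71556 = 0.
The discriminant is 1 + 8·35778 = 286225, and √286225 = 535.
So n = (-1 + 535) / 2 = 534/2 = 267.
Check: 267·268/2 = 35778. ✓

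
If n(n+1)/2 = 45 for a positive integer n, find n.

Set n(n+1)/2 = 45, giving n² + n − 90 = 0.
So n = (-1 + 19) / 2 = 18/2 = 9.

9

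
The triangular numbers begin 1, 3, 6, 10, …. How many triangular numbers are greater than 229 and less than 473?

10

The n-th triangular number is n(n+1)/2.
Smallest index with value > 229: n = 21 (giving 231).
Largest index with value < 473: n = 30 (giving 465).
Indices 21 through 30: 10 terms.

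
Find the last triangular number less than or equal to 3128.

Solve n(n+1)/2 ≤ 3128 for integer n.
n = 78 gives 3081 ≤ 3128, while n = 79 gives 3160 > 3128; so the answer is 3081.

3081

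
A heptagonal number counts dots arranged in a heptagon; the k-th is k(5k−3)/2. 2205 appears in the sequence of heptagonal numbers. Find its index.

30

Set n(5n−3)/2 = 2205, giving 5n² − 3n − 4410 = 0.
The discriminant is 9 + 40·2205 = 88209, and √88209 = 297.
So n = (3 + 297) / 10 = 300/10 = 30.
Check: 30·(5·30 − 3)/2 = 2205. ✓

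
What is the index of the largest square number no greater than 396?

19

Solve n² ≤ 396 for integer n.
n = 19 gives 361 ≤ 396, while n = 20 gives 400 > 396; so the answer is index 19.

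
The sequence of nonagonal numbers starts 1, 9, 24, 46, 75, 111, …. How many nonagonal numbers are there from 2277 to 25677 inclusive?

61

The n-th nonagonal number is n(7n−5)/2.
Smallest index with value ≥ 2277: n = 26 (giving 2301).
Largest index with value ≤ 25677: n = 86 (giving 25671).
Indices 26 through 86: 61 terms.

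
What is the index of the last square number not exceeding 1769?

42

Solve n² ≤ 1769 for integer n.
n = 42 gives 1764 ≤ 1769, while n = 43 gives 1849 > 1769; so the answer is index 42.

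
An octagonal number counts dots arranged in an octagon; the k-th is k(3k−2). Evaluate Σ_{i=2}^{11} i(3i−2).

Σ i(3i−2) = 3Σi² − 2Σi over i = 2..11.
Σi = 66 − 1 = 65 and Σi² = 506 − 1 = 505.
3·505 − 2·65 = 1385.

1385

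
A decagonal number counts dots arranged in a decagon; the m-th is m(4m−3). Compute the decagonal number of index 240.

229680

The 240th decagonal number is n(4n−3) with n = 240.
240·(4·240 − 3) = 240·957 = 229680.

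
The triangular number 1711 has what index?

58

Set n(n+1)/2 = 1711, giving n² + n − 3422 = 0.
So n = (-1 + 117) / 2 = 116/2 = 58.
Check: 58·59/2 = 1711. ✓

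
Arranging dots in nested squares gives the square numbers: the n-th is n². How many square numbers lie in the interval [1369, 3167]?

The n-th square number is n².
Smallest index with value ≥ 1369: n = 37 (giving 1369).
Largest index with value ≤ 3167: n = 56 (giving 3136).
Indices 37 through 56: 20 terms.

20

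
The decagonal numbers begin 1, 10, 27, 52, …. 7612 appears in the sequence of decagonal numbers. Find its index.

Set n(4n−3) = 7612, giving 4n² − 3n − 7612 = 0.
The discriminant is 9 + 16·7612 = 121801, and √121801 = 349.
So n = (3 + 349) / 8 = 352/8 = 44.
Check: 44·(4·44 − 3) = 7612. ✓

44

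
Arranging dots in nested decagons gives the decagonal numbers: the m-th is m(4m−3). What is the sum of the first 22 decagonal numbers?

Σ i(4i−3) = 4Σi² − 3Σi over i = 1..22.
Σi = 253 and Σi² = 3795.
4·3795 − 3·253 = 14421.

14421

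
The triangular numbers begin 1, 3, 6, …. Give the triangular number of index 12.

The 12th triangular number is n(n+1)/2 with n = 12.
12·13/2 = 156/2 = 78.

78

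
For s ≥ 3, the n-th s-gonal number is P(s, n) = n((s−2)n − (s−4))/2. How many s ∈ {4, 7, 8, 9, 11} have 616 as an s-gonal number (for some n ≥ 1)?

s = 4: P(4, 24) = 576 and P(4, 25) = 625; 616 is not s-gonal.
s = 7: P(7, 16) = 616. ✓
s = 8: P(8, 14) = 560 and P(8, 15) = 645; 616 is not s-gonal.
s = 9: P(9, 13) = 559 and P(9, 14) = 651; 616 is not s-gonal.
s = 11: P(11, 12) = 606 and P(11, 13) = 715; 616 is not s-gonal.
Hits: s ∈ {7} → 1.

1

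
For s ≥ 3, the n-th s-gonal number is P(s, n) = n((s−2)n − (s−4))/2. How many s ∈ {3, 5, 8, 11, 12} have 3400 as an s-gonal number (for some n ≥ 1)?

1

s = 3: P(3, 81) = 3321 and P(3, 82) = 3403; 3400 is not s-gonal.
s = 5: P(5, 47) = 3290 and P(5, 48) = 3432; 3400 is not s-gonal.
s = 8: P(8, 34) = 3400. ✓
s = 11: P(11, 27) = 3186 and P(11, 28) = 3430; 3400 is not s-gonal.
s = 12: P(12, 26) = 3276 and P(12, 27) = 3537; 3400 is not s-gonal.
Hits: s ∈ {8} → 1.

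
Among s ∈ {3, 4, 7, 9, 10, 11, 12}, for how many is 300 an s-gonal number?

s = 3: P(3, 24) = 300. ✓
s = 4: P(4, 17) = 289 and P(4, 18) = 324; 300 is not s-gonal.
s = 7: P(7, 11) = 286 and P(7, 12) = 342; 300 is not s-gonal.
s = 9: P(9, 9) = 261 and P(9, 10) = 325; 300 is not s-gonal.
s = 10: P(10, 9) = 297 and P(10, 10) = 370; 300 is not s-gonal.
s = 11: P(11, 8) = 260 and P(11, 9) = 333; 300 is not s-gonal.
s = 12: P(12, 8) = 288 and P(12, 9) = 369; 300 is not s-gonal.
Hits: s ∈ {3} → 1.

1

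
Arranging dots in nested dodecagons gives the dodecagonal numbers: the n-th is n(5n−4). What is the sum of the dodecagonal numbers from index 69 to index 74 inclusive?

151739

Σ i(5i−4) = 5Σi² − 4Σi over i = 69..74.
Σi = 2775 − 2346 = 429 and Σi² = 137825 − 107134 = 30691.
5·30691 − 4·429 = 151739.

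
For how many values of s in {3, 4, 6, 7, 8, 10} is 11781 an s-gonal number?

3

s = 3: P(3, 153) = 11781. ✓
s = 4: P(4, 108) = 11664 and P(4, 109) = 11881; 11781 is not s-gonal.
s = 6: P(6, 77) = 11781. ✓
s = 7: P(7, 68) = 11458 and P(7, 69) = 11799; 11781 is not s-gonal.
s = 8: P(8, 63) = 11781. ✓
s = 10: P(10, 54) = 11502 and P(10, 55) = 11935; 11781 is not s-gonal.
Hits: s ∈ {3, 6, 8} → 3.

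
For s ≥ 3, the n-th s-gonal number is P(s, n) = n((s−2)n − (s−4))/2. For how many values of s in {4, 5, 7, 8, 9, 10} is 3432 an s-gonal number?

1

s = 4: P(4, 58) = 3364 and P(4, 59) = 3481; 3432 is not s-gonal.
s = 5: P(5, 48) = 3432. ✓
s = 7: P(7, 37) = 3367 and P(7, 38) = 3553; 3432 is not s-gonal.
s = 8: P(8, 34) = 3400 and P(8, 35) = 3605; 3432 is not s-gonal.
s = 9: P(9, 31) = 3286 and P(9, 32) = 3504; 3432 is not s-gonal.
s = 10: P(10, 29) = 3277 and P(10, 30) = 3510; 3432 is not s-gonal.
Hits: s ∈ {5} → 1.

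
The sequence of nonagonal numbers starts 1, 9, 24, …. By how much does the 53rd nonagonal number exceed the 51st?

53·(7·53 − 5)/2 = 9699 and 51·(7·51 − 5)/2 = 8976.
Difference: 9699 − 8976 = 723.

723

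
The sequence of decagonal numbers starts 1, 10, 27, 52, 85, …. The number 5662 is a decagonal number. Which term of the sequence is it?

38

Set n(4n−3) = 5662, giving 4n² − 3n − 5662 = 0.
The discriminant is 9 + 16·5662 = 90601, and √90601 = 301.
So n = (3 + 301) / 8 = 304/8 = 38.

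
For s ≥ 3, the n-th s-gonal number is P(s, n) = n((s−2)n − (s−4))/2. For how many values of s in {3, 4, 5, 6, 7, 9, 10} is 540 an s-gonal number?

2

s = 3: P(3, 32) = 528 and P(3, 33) = 561; 540 is not s-gonal.
s = 4: P(4, 23) = 529 and P(4, 24) = 576; 540 is not s-gonal.
s = 5: P(5, 19) = 532 and P(5, 20) = 590; 540 is not s-gonal.
s = 6: P(6, 16) = 496 and P(6, 17) = 561; 540 is not s-gonal.
s = 7: P(7, 15) = 540. ✓
s = 9: P(9, 12) = 474 and P(9, 13) = 559; 540 is not s-gonal.
s = 10: P(10, 12) = 540. ✓
Hits: s ∈ {7, 10} → 2.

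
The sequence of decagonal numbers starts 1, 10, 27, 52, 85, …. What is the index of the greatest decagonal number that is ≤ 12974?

57

Solve n(4n−3) ≤ 12974 for integer n.
n = 57 gives 12825 ≤ 12974, while n = 58 gives 13282 > 12974; so the answer is index 57.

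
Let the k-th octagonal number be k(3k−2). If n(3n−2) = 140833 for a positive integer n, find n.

Set n(3n−2) = 140833, giving 3n² − 2n − 140833 = 0.
So n = (2 + 1300) / 6 = 1302/6 = 217.
Check: 217·(3·217 − 2) = 140833. ✓

217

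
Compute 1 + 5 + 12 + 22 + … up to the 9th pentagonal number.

Σ i(3i−1)/2 = (3Σi² − Σi) / 2 over i = 1..9.
Σi = 45 and Σi² = 285.
(3·285 − 1·45) / 2 = 810/2 = 405.

405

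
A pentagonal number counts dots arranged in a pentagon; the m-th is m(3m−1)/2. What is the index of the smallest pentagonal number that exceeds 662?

22

Solve n(3n−1)/2 > 662 for integer n.
The largest n with value ≤ 662 is 21 (since 651 ≤ 662 < 715), so the first above is n = 22, value 715.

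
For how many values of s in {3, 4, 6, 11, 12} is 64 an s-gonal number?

s = 3: P(3, 10) = 55 and P(3, 11) = 66; 64 is not s-gonal.
s = 4: P(4, 8) = 64. ✓
s = 6: P(6, 5) = 45 and P(6, 6) = 66; 64 is not s-gonal.
s = 11: P(11, 4) = 58 and P(11, 5) = 95; 64 is not s-gonal.
s = 12: P(12, 4) = 64. ✓
Hits: s ∈ {4, 12} → 2.

2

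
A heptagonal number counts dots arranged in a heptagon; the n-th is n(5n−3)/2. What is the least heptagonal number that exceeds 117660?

Solve n(5n−3)/2 > 117660 for integer n.
The largest n with value ≤ 117660 is 217 (since 117397 ≤ 117660 < 118483), so the first above is n = 218, value 118483.

118483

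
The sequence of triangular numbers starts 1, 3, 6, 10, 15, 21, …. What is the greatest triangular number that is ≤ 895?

Solve n(n+1)/2 ≤ 895 for integer n.
n = 41 gives 861 ≤ 895, while n = 42 gives 903 > 895; so the answer is 861.

861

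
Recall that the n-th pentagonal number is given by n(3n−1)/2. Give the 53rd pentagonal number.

4187

53·(3·53 − 1)/2 = 53·158/2 = 53·79 = 4187.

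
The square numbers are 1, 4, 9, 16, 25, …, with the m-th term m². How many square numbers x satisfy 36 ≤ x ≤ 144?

The n-th square number is n².
Smallest index with value ≥ 36: n = 6 (giving 36).
Largest index with value ≤ 144: n = 12 (giving 144).
Indices 6 through 12: 7 terms.

7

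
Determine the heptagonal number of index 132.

43362

The 132nd heptagonal number is n(5n−3)/2 with n = 132.
132·(5·132 − 3)/2 = 132·657/2 = 43362.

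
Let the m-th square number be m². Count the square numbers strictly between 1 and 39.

The n-th square number is n².
Smallest index with value > 1: n = 2 (giving 4).
Largest index with value < 39: n = 6 (giving 36).
Indices 2 through 6: 5 terms.

5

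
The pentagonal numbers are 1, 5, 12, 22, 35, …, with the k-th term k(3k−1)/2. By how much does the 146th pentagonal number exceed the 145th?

Consecutive pentagonal numbers differ by 3n − 2: here 3·146 − 2 = 436.

436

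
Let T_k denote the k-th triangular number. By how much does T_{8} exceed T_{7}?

8

Consecutive triangular numbers differ by n: T_{8} − T_{7} = 8.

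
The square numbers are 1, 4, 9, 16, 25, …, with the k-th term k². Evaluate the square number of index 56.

3136

The 56th square number is n² with n = 56.
56² = 3136.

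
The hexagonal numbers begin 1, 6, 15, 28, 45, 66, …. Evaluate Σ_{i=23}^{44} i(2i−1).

50413

Σ i(2i−1) = 2Σi² − Σi over i = 23..44.
Σi = 990 − 253 = 737 and Σi² = 29370 − 3795 = 25575.
2·25575 − 1·737 = 50413.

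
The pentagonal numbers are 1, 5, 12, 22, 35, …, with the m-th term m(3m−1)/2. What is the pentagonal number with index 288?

288·(3·288 − 1)/2 = 288·863/2 = 124272.

124272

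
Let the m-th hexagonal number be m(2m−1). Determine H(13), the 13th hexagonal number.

325

The 13th hexagonal number is n(2n−1) with n = 13.
13·(2·13 − 1) = 13·25 = 325.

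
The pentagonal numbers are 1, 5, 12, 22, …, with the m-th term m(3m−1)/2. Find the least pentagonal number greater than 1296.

Solve n(3n−1)/2 > 1296 for integer n.
The largest n with value ≤ 1296 is 29 (since 1247 ≤ 1296 < 1335), so the first above is n = 30, value 1335.

1335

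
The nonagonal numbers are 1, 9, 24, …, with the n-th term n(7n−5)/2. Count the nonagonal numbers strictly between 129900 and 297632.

The n-th nonagonal number is n(7n−5)/2.
Smallest index with value > 129900: n = 194 (giving 131241).
Largest index with value < 297632: n = 291 (giving 295656).
Indices 194 through 291: 98 terms.

98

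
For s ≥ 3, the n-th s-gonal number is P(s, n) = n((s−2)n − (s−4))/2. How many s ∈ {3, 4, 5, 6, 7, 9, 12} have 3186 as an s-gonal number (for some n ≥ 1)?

s = 3: P(3, 79) = 3160 and P(3, 80) = 3240; 3186 is not s-gonal.
s = 4: P(4, 56) = 3136 and P(4, 57) = 3249; 3186 is not s-gonal.
s = 5: P(5, 46) = 3151 and P(5, 47) = 3290; 3186 is not s-gonal.
s = 6: P(6, 40) = 3160 and P(6, 41) = 3321; 3186 is not s-gonal.
s = 7: P(7, 36) = 3186. ✓
s = 9: P(9, 30) = 3075 and P(9, 31) = 3286; 3186 is not s-gonal.
s = 12: P(12, 25) = 3025 and P(12, 26) = 3276; 3186 is not s-gonal.
Hits: s ∈ {7} → 1.

1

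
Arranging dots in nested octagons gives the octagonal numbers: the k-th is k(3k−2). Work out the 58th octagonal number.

9976

58·(3·58 − 2) = 58·172 = 9976.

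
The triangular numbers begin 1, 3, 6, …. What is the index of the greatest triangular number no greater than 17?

5

Solve n(n+1)/2 ≤ 17 for integer n.
n = 5 gives 15 ≤ 17, while n = 6 gives 21 > 17; so the answer is index 5.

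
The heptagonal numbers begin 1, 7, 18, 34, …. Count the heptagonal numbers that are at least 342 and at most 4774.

The n-th heptagonal number is n(5n−3)/2.
Smallest index with value ≥ 342: n = 12 (giving 342).
Largest index with value ≤ 4774: n = 44 (giving 4774).
Indices 12 through 44: 33 terms.

33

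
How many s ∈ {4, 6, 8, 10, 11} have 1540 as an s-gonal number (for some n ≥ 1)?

s = 4: P(4, 39) = 1521 and P(4, 40) = 1600; 1540 is not s-gonal.
s = 6: P(6, 28) = 1540. ✓
s = 8: P(8, 22) = 1408 and P(8, 23) = 1541; 1540 is not s-gonal.
s = 10: P(10, 20) = 1540. ✓
s = 11: P(11, 18) = 1395 and P(11, 19) = 1558; 1540 is not s-gonal.
Hits: s ∈ {6, 10} → 2.

2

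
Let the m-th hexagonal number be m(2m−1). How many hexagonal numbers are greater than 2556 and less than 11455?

39

The n-th hexagonal number is n(2n−1).
Smallest index with value > 2556: n = 37 (giving 2701).
Largest index with value < 11455: n = 75 (giving 11175).
Indices 37 through 75: 39 terms.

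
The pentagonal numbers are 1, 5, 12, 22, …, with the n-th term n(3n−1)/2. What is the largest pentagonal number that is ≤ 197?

Solve n(3n−1)/2 ≤ 197 for integer n.
n = 11 gives 176 ≤ 197, while n = 12 gives 210 > 197; so the answer is 176.

176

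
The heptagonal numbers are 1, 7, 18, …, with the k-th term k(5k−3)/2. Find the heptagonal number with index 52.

The 52nd heptagonal number is n(5n−3)/2 with n = 52.
52·(5·52 − 3)/2 = 52·257/2 = 6682.

6682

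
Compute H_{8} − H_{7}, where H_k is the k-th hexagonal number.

Consecutive hexagonal numbers differ by 4n − 3: here 4·8 − 3 = 29.

29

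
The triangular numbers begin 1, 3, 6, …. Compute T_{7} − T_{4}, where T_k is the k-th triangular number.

7·8/2 = 28 and 4·5/2 = 10.
Difference: 28 − 10 = 18.

18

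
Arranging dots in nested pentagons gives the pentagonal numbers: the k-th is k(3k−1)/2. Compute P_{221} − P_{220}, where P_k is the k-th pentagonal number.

Consecutive pentagonal numbers differ by 3n − 2: here 3·221 − 2 = 661.

661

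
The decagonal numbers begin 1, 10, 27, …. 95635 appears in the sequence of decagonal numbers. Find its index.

Set n(4n−3) = 95635, giving 4n² − 3n − 95635 = 0.
So n = (3 + 1237) / 8 = 1240/8 = 155.
Check: 155·(4·155 − 3) = 95635. ✓

155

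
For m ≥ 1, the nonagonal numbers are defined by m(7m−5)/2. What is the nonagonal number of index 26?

The 26th nonagonal number is n(7n−5)/2 with n = 26.
26·(7·26 − 5)/2 = 26·177/2 = 2301.

2301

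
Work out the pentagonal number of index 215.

The 215th pentagonal number is n(3n−1)/2 with n = 215.
215·(3·215 − 1)/2 = 215·644/2 = 215·322 = 69230.

69230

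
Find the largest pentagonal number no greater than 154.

145

Solve n(3n−1)/2 ≤ 154 for integer n.
n = 10 gives 145 ≤ 154, while n = 11 gives 176 > 154; so the answer is 145.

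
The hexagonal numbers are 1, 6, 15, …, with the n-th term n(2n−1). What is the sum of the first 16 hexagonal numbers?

2856

Σ i(2i−1) = 2Σi² − Σi over i = 1..16.
Σi = 136 and Σi² = 1496.
2·1496 − 1·136 = 2856.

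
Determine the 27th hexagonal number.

The 27th hexagonal number is n(2n−1) with n = 27.
27·(2·27 − 1) = 27·53 = 1431.

1431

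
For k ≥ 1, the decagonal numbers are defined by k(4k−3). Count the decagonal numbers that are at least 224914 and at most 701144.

182

The n-th decagonal number is n(4n−3).
Smallest index with value ≥ 224914: n = 238 (giving 225862).
Largest index with value ≤ 701144: n = 419 (giving 700987).
Indices 238 through 419: 182 terms.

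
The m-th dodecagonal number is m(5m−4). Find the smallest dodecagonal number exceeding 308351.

309009

Solve n(5n−4) > 308351 for integer n.
The largest n with value ≤ 308351 is 248 (since 306528 ≤ 308351 < 309009), so the first above is n = 249, value 309009.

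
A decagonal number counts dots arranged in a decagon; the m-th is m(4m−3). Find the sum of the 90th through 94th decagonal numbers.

Σ i(4i−3) = 4Σi² − 3Σi over i = 90..94.
Σi = 4465 − 4005 = 460 and Σi² = 281295 − 238965 = 42330.
4·42330 − 3·460 = 167940.

167940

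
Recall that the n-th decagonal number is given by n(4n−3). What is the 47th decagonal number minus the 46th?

369

Consecutive decagonal numbers differ by 8n − 7: here 8·47 − 7 = 369.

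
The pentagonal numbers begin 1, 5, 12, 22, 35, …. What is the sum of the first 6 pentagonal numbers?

Σ i(3i−1)/2 = (3Σi² − Σi) / 2 over i = 1..6.
Σi = 21 and Σi² = 91.
(3·91 − 1·21) / 2 = 252/2 = 126.

126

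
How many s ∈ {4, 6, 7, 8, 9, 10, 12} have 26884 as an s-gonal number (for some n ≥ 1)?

2

s = 4: P(4, 163) = 26569 and P(4, 164) = 26896; 26884 is not s-gonal.
s = 6: P(6, 116) = 26796 and P(6, 117) = 27261; 26884 is not s-gonal.
s = 7: P(7, 104) = 26884. ✓
s = 8: P(8, 94) = 26320 and P(8, 95) = 26885; 26884 is not s-gonal.
s = 9: P(9, 88) = 26884. ✓
s = 10: P(10, 82) = 26650 and P(10, 83) = 27307; 26884 is not s-gonal.
s = 12: P(12, 73) = 26353 and P(12, 74) = 27084; 26884 is not s-gonal.
Hits: s ∈ {7, 9} → 2.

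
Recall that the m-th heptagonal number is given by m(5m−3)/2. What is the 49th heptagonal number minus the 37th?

49·(5·49 − 3)/2 = 5929 and 37·(5·37 − 3)/2 = 3367.
Difference: 5929 − 3367 = 2562.

2562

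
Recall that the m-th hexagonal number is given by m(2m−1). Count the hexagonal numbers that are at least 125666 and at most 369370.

The n-th hexagonal number is n(2n−1).
Smallest index with value ≥ 125666: n = 251 (giving 125751).
Largest index with value ≤ 369370: n = 430 (giving 369370).
Indices 251 through 430: 180 terms.

180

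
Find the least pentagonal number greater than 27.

35

Solve n(3n−1)/2 > 27 for integer n.
The largest n with value ≤ 27 is 4 (since 22 ≤ 27 < 35), so the first above is n = 5, value 35.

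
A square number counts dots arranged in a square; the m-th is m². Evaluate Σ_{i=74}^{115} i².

381241

Σ_{i=74}^{115} i² = 513590 − 132349 = 381241.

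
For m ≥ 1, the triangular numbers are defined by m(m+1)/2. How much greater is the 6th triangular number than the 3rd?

15

6·7/2 = 21 and 3·4/2 = 6.
Difference: 21 − 6 = 15.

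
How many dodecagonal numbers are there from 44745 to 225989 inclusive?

118

The n-th dodecagonal number is n(5n−4).
Smallest index with value ≥ 44745: n = 95 (giving 44745).
Largest index with value ≤ 225989: n = 212 (giving 223872).
Indices 95 through 212: 118 terms.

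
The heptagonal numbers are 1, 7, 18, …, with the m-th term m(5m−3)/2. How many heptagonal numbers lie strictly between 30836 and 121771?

109

The n-th heptagonal number is n(5n−3)/2.
Smallest index with value > 30836: n = 112 (giving 31192).
Largest index with value < 121771: n = 220 (giving 120670).
Indices 112 through 220: 109 terms.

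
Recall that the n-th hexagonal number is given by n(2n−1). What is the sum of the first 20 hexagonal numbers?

Σ i(2i−1) = 2Σi² − Σi over i = 1..20.
Σi = 210 and Σi² = 2870.
2·2870 − 1·210 = 5530.

5530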